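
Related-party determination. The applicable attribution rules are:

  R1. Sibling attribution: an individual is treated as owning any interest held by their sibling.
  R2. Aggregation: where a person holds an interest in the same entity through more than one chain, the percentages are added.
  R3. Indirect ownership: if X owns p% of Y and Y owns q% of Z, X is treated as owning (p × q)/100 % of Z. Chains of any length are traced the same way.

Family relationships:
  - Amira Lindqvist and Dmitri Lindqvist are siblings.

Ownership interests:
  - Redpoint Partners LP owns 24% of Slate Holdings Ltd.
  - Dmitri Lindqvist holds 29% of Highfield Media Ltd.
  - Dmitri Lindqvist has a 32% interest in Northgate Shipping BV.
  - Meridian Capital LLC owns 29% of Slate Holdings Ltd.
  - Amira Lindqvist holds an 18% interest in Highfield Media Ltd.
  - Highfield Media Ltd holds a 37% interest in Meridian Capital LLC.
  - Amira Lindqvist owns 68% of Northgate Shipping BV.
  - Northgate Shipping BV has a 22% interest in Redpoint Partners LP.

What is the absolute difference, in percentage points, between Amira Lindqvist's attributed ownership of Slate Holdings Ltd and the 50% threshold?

39.6769

By sibling attribution (R1), Amira Lindqvist is treated as also owning Dmitri Lindqvist's interest in Northgate Shipping BV, giving 68% + 32% = 100%.
By sibling attribution (R1), Amira Lindqvist is treated as also owning Dmitri Lindqvist's interest in Highfield Media Ltd, giving 18% + 29% = 47%.
Chain via Northgate Shipping BV → Redpoint Partners LP (R3): 100% × 22% × 24% = 5.28% of Slate Holdings Ltd.
Chain via Highfield Media Ltd → Meridian Capital LLC (R3): 47% × 37% × 29% = 5.0431% of Slate Holdings Ltd.
Aggregating (R2): 5.28% + 5.0431% = 10.3231%.
10.3231% falls short of the 50% threshold by 39.6769 percentage points.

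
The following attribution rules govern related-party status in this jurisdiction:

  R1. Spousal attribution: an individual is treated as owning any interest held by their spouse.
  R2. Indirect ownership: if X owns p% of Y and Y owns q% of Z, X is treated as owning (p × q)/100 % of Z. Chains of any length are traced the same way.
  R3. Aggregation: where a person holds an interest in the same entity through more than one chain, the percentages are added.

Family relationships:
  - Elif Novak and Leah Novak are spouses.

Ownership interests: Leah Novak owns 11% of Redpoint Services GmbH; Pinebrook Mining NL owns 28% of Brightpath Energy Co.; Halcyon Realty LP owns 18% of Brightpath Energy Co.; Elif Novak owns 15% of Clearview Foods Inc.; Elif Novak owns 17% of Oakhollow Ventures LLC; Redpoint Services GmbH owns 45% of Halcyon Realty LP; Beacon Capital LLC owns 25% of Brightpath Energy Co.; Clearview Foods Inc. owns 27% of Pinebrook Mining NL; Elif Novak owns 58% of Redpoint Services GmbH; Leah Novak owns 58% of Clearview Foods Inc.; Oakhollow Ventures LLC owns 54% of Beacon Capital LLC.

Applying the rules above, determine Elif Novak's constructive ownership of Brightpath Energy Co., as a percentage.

13.4028%

By spousal attribution (R1), Elif Novak is treated as also owning Leah Novak's interest in Clearview Foods Inc, giving 15% + 58% = 73%.
By spousal attribution (R1), Elif Novak is treated as also owning Leah Novak's interest in Redpoint Services GmbH, giving 58% + 11% = 69%.
Chain via Oakhollow Ventures LLC → Beacon Capital LLC (R2): 17% × 54% × 25% = 2.295% of Brightpath Energy Co.
Chain via Clearview Foods Inc. → Pinebrook Mining NL (R2): 73% × 27% × 28% = 5.5188% of Brightpath Energy Co.
Chain via Redpoint Services GmbH → Halcyon Realty LP (R2): 69% × 45% × 18% = 5.589% of Brightpath Energy Co.
Aggregating (R3): 2.295% + 5.5188% + 5.589% = 13.4028%.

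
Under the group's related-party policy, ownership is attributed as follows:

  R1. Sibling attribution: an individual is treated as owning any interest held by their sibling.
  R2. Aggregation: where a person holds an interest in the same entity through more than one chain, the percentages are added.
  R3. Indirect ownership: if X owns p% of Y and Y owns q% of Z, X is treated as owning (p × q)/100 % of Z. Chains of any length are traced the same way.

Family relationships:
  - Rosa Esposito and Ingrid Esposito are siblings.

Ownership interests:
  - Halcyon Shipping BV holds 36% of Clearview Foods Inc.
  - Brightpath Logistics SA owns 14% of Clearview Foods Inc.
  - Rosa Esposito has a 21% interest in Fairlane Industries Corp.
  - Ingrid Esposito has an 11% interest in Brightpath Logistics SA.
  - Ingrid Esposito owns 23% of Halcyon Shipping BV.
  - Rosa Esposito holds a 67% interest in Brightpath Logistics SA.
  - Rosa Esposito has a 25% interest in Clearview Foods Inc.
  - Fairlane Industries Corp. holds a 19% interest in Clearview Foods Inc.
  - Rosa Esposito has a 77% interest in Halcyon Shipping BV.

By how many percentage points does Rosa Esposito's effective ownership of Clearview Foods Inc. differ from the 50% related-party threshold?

By sibling attribution (R1), Rosa Esposito is treated as also owning Ingrid Esposito's interest in Brightpath Logistics SA, giving 67% + 11% = 78%.
By sibling attribution (R1), Rosa Esposito is treated as also owning Ingrid Esposito's interest in Halcyon Shipping BV, giving 77% + 23% = 100%.
Chain via Fairlane Industries Corp. (R3): 21% × 19% = 3.99% of Clearview Foods Inc.
Chain via Brightpath Logistics SA (R3): 78% × 14% = 10.92% of Clearview Foods Inc.
Chain via Halcyon Shipping BV (R3): 100% × 36% = 36% of Clearview Foods Inc.
Direct interest in Clearview Foods Inc: 25%.
Aggregating (R2): 3.99% + 10.92% + 36% + 25% = 75.91%.
75.91% exceeds the 50% threshold by 25.91 percentage points.

25.91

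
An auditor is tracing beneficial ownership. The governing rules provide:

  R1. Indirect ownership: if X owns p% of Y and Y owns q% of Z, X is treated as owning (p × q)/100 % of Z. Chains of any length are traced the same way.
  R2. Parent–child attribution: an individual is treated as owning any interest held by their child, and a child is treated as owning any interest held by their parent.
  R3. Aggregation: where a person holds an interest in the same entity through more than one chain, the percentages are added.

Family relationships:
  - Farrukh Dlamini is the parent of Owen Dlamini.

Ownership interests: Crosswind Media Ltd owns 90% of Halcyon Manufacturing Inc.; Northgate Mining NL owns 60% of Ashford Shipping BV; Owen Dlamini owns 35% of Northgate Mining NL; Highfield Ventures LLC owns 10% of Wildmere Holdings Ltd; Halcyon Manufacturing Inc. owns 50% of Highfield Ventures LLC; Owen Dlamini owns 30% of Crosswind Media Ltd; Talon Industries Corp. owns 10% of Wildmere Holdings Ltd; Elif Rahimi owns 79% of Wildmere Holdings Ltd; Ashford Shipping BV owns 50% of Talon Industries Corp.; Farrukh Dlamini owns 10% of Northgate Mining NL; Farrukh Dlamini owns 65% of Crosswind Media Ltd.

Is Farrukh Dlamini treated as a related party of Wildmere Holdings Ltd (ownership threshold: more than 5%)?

Yes

By parent–child attribution (R2), Farrukh Dlamini is treated as also owning Owen Dlamini's interest in Crosswind Media Ltd, giving 65% + 30% = 95%.
By parent–child attribution (R2), Farrukh Dlamini is treated as also owning Owen Dlamini's interest in Northgate Mining NL, giving 10% + 35% = 45%.
Chain via Crosswind Media Ltd → Halcyon Manufacturing Inc. → Highfield Ventures LLC (R1): 95% × 90% × 50% × 10% = 4.275% of Wildmere Holdings Ltd.
Chain via Northgate Mining NL → Ashford Shipping BV → Talon Industries Corp. (R1): 45% × 60% × 50% × 10% = 1.35% of Wildmere Holdings Ltd.
Aggregating (R3): 4.275% + 1.35% = 5.625%.
5.625% exceeds the 5% threshold, so Farrukh is a related party to Wildmere Holdings Ltd.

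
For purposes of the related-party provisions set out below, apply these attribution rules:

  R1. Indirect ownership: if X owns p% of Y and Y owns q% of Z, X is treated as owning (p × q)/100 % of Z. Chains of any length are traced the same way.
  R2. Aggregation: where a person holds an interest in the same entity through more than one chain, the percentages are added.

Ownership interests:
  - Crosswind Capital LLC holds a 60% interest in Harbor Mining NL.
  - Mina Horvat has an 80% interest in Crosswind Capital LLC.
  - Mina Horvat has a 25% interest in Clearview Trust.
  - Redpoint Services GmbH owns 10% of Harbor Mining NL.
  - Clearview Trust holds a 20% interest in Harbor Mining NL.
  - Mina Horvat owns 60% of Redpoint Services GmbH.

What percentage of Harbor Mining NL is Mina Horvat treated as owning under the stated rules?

59%

Chain via Crosswind Capital LLC (R1): 80% × 60% = 48% of Harbor Mining NL.
Chain via Clearview Trust (R1): 25% × 20% = 5% of Harbor Mining NL.
Chain via Redpoint Services GmbH (R1): 60% × 10% = 6% of Harbor Mining NL.
Aggregating (R2): 48% + 5% + 6% = 59%.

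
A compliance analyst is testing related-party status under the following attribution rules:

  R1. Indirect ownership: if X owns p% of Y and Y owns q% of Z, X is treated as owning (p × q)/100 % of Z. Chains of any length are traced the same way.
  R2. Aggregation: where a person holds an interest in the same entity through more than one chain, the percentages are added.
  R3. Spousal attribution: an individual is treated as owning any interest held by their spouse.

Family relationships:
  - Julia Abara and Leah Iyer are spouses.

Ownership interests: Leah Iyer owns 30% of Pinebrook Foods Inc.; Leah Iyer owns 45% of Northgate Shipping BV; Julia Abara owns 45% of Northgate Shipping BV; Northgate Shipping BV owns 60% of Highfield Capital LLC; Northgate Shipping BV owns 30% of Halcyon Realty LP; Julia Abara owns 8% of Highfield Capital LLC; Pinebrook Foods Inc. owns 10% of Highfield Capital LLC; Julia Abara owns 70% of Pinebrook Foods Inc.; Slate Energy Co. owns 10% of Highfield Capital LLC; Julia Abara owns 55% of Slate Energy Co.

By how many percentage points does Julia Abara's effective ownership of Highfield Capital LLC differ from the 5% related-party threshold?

72.5

By spousal attribution (R3), Julia Abara is treated as also owning Leah Iyer's interest in Northgate Shipping BV, giving 45% + 45% = 90%.
By spousal attribution (R3), Julia Abara is treated as also owning Leah Iyer's interest in Pinebrook Foods Inc, giving 70% + 30% = 100%.
Chain via Northgate Shipping BV (R1): 90% × 60% = 54% of Highfield Capital LLC.
Chain via Slate Energy Co. (R1): 55% × 10% = 5.5% of Highfield Capital LLC.
Chain via Pinebrook Foods Inc. (R1): 100% × 10% = 10% of Highfield Capital LLC.
Direct interest in Highfield Capital LLC: 8%.
Aggregating (R2): 54% + 5.5% + 10% + 8% = 77.5%.
77.5% exceeds the 5% threshold by 72.5 percentage points.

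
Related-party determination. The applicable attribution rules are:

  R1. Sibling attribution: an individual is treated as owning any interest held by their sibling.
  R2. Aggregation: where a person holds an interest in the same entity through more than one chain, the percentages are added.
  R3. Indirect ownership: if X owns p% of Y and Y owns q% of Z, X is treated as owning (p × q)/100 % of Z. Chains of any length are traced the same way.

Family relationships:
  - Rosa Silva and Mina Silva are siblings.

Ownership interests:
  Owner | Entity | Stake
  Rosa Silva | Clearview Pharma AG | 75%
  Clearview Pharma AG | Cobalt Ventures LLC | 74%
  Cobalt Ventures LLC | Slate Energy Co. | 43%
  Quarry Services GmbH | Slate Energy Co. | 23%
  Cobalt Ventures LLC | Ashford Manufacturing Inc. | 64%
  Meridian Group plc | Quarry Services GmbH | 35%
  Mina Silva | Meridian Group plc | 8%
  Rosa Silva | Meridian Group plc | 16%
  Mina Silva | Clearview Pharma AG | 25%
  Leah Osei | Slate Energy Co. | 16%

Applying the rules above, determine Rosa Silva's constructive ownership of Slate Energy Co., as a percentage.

33.752%

By sibling attribution (R1), Rosa Silva is treated as also owning Mina Silva's interest in Meridian Group plc, giving 16% + 8% = 24%.
By sibling attribution (R1), Rosa Silva is treated as also owning Mina Silva's interest in Clearview Pharma AG, giving 75% + 25% = 100%.
Chain via Meridian Group plc → Quarry Services GmbH (R3): 24% × 35% × 23% = 1.932% of Slate Energy Co.
Chain via Clearview Pharma AG → Cobalt Ventures LLC (R3): 100% × 74% × 43% = 31.82% of Slate Energy Co.
Aggregating (R2): 1.932% + 31.82% = 33.752%.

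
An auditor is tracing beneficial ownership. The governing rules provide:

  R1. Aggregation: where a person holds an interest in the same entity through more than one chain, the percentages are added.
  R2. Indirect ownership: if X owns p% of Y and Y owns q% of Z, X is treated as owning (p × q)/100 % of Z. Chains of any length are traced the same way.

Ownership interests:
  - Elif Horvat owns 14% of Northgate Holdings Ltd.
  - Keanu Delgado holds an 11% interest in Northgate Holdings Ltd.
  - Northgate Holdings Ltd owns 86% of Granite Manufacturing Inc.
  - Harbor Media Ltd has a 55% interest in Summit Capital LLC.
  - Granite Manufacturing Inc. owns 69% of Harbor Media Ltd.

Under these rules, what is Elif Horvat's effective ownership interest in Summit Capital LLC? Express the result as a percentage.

Chain via Northgate Holdings Ltd → Granite Manufacturing Inc. → Harbor Media Ltd (R2): 14% × 86% × 69% × 55% = 4.56918% of Summit Capital LLC.

4.56918%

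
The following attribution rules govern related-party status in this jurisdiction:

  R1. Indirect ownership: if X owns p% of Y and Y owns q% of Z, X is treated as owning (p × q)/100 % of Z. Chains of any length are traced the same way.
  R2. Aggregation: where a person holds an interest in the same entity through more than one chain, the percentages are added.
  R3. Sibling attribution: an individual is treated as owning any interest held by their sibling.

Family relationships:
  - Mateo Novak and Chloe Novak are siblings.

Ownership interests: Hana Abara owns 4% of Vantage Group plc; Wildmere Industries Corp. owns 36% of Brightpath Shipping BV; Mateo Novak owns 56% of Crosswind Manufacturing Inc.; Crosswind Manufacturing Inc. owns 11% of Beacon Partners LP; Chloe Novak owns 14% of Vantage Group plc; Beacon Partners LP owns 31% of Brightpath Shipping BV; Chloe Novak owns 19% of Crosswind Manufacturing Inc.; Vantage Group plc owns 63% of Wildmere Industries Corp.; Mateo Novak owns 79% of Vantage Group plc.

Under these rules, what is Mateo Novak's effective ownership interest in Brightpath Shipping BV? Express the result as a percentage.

23.6499%

By sibling attribution (R3), Mateo Novak is treated as also owning Chloe Novak's interest in Crosswind Manufacturing Inc, giving 56% + 19% = 75%.
By sibling attribution (R3), Mateo Novak is treated as also owning Chloe Novak's interest in Vantage Group plc, giving 79% + 14% = 93%.
Chain via Crosswind Manufacturing Inc. → Beacon Partners LP (R1): 75% × 11% × 31% = 2.5575% of Brightpath Shipping BV.
Chain via Vantage Group plc → Wildmere Industries Corp. (R1): 93% × 63% × 36% = 21.0924% of Brightpath Shipping BV.
Aggregating (R2): 2.5575% + 21.0924% = 23.6499%.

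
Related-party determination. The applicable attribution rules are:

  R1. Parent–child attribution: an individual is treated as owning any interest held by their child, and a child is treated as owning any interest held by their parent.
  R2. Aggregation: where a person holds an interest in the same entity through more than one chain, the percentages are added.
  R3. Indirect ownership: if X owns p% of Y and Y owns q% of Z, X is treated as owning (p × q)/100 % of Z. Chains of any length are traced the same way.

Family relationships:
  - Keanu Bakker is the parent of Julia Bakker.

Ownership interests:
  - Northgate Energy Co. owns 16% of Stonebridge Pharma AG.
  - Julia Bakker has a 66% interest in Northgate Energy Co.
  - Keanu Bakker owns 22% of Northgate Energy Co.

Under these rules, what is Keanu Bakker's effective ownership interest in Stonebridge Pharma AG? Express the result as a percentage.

14.08%

By parent–child attribution (R1), Keanu Bakker is treated as also owning Julia Bakker's interest in Northgate Energy Co, giving 22% + 66% = 88%.
Chain via Northgate Energy Co. (R3): 88% × 16% = 14.08% of Stonebridge Pharma AG.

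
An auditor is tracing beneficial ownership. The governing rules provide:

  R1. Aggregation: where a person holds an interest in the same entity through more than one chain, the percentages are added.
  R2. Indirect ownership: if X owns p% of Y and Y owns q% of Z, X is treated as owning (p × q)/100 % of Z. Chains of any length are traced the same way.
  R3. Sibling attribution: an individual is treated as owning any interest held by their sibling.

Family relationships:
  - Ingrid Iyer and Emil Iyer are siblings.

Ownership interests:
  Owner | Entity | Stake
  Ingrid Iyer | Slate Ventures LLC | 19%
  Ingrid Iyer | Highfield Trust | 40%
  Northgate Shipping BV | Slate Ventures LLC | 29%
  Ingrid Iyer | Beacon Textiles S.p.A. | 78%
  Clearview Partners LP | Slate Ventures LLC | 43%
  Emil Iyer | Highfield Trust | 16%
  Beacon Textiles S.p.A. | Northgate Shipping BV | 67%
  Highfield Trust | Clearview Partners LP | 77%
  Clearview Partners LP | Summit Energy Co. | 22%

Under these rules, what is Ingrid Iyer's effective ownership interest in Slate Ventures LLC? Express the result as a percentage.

By sibling attribution (R3), Ingrid Iyer is treated as also owning Emil Iyer's interest in Highfield Trust, giving 40% + 16% = 56%.
Chain via Beacon Textiles S.p.A. → Northgate Shipping BV (R2): 78% × 67% × 29% = 15.1554% of Slate Ventures LLC.
Chain via Highfield Trust → Clearview Partners LP (R2): 56% × 77% × 43% = 18.5416% of Slate Ventures LLC.
Direct interest in Slate Ventures LLC: 19%.
Aggregating (R1): 15.1554% + 18.5416% + 19% = 52.697%.

52.697%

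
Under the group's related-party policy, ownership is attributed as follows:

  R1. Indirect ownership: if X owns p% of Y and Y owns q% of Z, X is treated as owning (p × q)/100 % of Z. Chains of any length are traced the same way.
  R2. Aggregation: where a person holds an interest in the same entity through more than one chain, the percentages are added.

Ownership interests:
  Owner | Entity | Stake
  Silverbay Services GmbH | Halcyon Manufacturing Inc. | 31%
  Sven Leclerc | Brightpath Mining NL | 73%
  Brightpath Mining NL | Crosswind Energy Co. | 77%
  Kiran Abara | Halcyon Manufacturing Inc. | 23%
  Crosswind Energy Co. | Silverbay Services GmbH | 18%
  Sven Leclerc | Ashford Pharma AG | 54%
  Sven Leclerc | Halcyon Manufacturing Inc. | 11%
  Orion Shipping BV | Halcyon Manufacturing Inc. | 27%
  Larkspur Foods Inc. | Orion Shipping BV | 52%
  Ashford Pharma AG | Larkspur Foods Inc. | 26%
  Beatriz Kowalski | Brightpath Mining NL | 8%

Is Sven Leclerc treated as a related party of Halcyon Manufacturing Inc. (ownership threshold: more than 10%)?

Chain via Brightpath Mining NL → Crosswind Energy Co. → Silverbay Services GmbH (R1): 73% × 77% × 18% × 31% = 3.136518% of Halcyon Manufacturing Inc.
Chain via Ashford Pharma AG → Larkspur Foods Inc. → Orion Shipping BV (R1): 54% × 26% × 52% × 27% = 1.971216% of Halcyon Manufacturing Inc.
Direct interest in Halcyon Manufacturing Inc: 11%.
Aggregating (R2): 3.136518% + 1.971216% + 11% = 16.107734%.
16.107734% exceeds the 10% threshold, so Sven is a related party to Halcyon Manufacturing Inc.

Yes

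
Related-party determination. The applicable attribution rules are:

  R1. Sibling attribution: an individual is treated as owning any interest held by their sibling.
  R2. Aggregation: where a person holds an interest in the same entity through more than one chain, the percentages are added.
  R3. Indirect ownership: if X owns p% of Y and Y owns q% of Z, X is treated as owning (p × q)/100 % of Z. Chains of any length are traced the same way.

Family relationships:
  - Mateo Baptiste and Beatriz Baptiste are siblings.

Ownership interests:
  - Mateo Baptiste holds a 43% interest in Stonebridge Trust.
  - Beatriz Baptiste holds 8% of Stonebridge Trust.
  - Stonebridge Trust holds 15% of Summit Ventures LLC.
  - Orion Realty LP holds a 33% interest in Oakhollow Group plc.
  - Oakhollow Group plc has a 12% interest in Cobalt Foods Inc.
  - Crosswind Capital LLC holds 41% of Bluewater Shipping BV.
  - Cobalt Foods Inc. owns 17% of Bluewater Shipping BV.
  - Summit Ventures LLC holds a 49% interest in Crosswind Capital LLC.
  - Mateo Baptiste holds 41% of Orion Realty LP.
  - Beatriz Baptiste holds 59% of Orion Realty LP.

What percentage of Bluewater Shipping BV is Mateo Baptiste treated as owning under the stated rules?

By sibling attribution (R1), Mateo Baptiste is treated as also owning Beatriz Baptiste's interest in Stonebridge Trust, giving 43% + 8% = 51%.
By sibling attribution (R1), Mateo Baptiste is treated as also owning Beatriz Baptiste's interest in Orion Realty LP, giving 41% + 59% = 100%.
Chain via Stonebridge Trust → Summit Ventures LLC → Crosswind Capital LLC (R3): 51% × 15% × 49% × 41% = 1.536885% of Bluewater Shipping BV.
Chain via Orion Realty LP → Oakhollow Group plc → Cobalt Foods Inc. (R3): 100% × 33% × 12% × 17% = 0.6732% of Bluewater Shipping BV.
Aggregating (R2): 1.536885% + 0.6732% = 2.210085%.

2.210085%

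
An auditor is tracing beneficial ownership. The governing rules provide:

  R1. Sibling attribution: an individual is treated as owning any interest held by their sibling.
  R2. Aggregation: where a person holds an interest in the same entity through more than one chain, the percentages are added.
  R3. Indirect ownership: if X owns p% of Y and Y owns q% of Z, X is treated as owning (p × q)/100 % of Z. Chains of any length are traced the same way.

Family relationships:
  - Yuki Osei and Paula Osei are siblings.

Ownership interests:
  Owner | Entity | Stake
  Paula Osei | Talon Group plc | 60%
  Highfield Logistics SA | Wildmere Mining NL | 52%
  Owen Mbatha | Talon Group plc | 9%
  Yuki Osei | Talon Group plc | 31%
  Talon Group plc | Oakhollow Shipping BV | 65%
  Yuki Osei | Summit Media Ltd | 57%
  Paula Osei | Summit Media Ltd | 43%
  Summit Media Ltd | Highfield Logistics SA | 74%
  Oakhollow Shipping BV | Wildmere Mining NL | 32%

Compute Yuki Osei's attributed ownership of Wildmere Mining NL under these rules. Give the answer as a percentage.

57.408%

By sibling attribution (R1), Yuki Osei is treated as also owning Paula Osei's interest in Summit Media Ltd, giving 57% + 43% = 100%.
By sibling attribution (R1), Yuki Osei is treated as also owning Paula Osei's interest in Talon Group plc, giving 31% + 60% = 91%.
Chain via Summit Media Ltd → Highfield Logistics SA (R3): 100% × 74% × 52% = 38.48% of Wildmere Mining NL.
Chain via Talon Group plc → Oakhollow Shipping BV (R3): 91% × 65% × 32% = 18.928% of Wildmere Mining NL.
Aggregating (R2): 38.48% + 18.928% = 57.408%.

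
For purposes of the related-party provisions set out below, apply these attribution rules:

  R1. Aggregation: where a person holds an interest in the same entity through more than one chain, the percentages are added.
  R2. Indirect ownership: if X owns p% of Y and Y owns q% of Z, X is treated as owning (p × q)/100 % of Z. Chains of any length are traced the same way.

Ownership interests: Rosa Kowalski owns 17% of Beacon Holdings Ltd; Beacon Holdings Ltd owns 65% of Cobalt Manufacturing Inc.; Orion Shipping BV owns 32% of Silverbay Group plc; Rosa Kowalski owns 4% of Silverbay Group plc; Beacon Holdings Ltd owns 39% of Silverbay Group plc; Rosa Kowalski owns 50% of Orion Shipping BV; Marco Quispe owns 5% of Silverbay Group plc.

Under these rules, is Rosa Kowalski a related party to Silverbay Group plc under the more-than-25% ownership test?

Chain via Beacon Holdings Ltd (R2): 17% × 39% = 6.63% of Silverbay Group plc.
Chain via Orion Shipping BV (R2): 50% × 32% = 16% of Silverbay Group plc.
Direct interest in Silverbay Group plc: 4%.
Aggregating (R1): 6.63% + 16% + 4% = 26.63%.
26.63% exceeds the 25% threshold, so Rosa is a related party to Silverbay Group plc.

Yes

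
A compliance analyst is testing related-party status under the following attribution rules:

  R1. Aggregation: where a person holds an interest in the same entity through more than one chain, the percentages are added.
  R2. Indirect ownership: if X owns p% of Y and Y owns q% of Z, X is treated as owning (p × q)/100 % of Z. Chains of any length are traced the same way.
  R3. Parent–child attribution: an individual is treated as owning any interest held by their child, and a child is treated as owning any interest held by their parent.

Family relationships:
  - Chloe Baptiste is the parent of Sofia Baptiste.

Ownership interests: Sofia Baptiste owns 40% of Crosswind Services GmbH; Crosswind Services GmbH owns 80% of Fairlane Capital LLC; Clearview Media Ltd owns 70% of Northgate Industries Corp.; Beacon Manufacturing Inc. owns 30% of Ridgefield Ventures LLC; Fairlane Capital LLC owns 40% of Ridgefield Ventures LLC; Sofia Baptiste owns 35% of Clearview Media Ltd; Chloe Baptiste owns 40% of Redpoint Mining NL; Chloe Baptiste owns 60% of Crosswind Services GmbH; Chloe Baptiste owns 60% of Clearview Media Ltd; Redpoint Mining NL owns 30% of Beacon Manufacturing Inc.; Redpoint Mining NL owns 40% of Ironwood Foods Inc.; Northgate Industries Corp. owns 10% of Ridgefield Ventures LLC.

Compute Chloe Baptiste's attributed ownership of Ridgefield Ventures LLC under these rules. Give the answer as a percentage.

42.25%

By parent–child attribution (R3), Chloe Baptiste is treated as also owning Sofia Baptiste's interest in Crosswind Services GmbH, giving 60% + 40% = 100%.
By parent–child attribution (R3), Chloe Baptiste is treated as also owning Sofia Baptiste's interest in Clearview Media Ltd, giving 60% + 35% = 95%.
Chain via Redpoint Mining NL → Beacon Manufacturing Inc. (R2): 40% × 30% × 30% = 3.6% of Ridgefield Ventures LLC.
Chain via Crosswind Services GmbH → Fairlane Capital LLC (R2): 100% × 80% × 40% = 32% of Ridgefield Ventures LLC.
Chain via Clearview Media Ltd → Northgate Industries Corp. (R2): 95% × 70% × 10% = 6.65% of Ridgefield Ventures LLC.
Aggregating (R1): 3.6% + 32% + 6.65% = 42.25%.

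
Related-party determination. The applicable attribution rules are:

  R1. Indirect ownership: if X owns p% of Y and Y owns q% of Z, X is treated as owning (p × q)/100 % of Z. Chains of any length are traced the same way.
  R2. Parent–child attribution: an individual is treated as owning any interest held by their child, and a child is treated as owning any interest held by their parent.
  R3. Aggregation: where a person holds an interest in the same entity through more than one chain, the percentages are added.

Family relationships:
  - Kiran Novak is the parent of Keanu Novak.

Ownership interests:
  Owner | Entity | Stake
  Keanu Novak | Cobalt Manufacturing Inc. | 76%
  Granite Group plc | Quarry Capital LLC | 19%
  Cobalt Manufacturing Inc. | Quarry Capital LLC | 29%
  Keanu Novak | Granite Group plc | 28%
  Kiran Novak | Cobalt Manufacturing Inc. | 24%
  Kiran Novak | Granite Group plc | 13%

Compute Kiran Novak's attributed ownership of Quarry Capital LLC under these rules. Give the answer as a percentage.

By parent–child attribution (R2), Kiran Novak is treated as also owning Keanu Novak's interest in Cobalt Manufacturing Inc, giving 24% + 76% = 100%.
By parent–child attribution (R2), Kiran Novak is treated as also owning Keanu Novak's interest in Granite Group plc, giving 13% + 28% = 41%.
Chain via Cobalt Manufacturing Inc. (R1): 100% × 29% = 29% of Quarry Capital LLC.
Chain via Granite Group plc (R1): 41% × 19% = 7.79% of Quarry Capital LLC.
Aggregating (R3): 29% + 7.79% = 36.79%.

36.79%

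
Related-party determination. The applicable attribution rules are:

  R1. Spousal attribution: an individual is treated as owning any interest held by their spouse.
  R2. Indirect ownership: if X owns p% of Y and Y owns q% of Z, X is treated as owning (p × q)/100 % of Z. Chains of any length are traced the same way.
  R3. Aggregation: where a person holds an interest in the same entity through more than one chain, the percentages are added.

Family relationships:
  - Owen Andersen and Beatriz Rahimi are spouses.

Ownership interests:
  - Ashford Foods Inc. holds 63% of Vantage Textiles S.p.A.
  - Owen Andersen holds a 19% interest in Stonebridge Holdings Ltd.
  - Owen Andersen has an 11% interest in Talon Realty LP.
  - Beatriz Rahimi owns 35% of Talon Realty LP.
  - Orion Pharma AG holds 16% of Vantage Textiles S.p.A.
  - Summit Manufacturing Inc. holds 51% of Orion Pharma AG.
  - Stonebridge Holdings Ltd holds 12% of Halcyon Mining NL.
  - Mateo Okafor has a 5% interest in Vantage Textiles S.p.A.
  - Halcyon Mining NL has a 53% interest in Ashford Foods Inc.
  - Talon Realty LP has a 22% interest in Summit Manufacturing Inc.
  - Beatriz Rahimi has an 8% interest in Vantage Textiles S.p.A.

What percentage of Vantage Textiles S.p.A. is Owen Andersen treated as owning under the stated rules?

9.587084%

By spousal attribution (R1), Owen Andersen is treated as also owning Beatriz Rahimi's interest in Talon Realty LP, giving 11% + 35% = 46%.
By spousal attribution (R1), Owen Andersen is treated as owning Beatriz Rahimi's 8% interest in Vantage Textiles S.p.A.
Chain via Talon Realty LP → Summit Manufacturing Inc. → Orion Pharma AG (R2): 46% × 22% × 51% × 16% = 0.825792% of Vantage Textiles S.p.A.
Chain via Stonebridge Holdings Ltd → Halcyon Mining NL → Ashford Foods Inc. (R2): 19% × 12% × 53% × 63% = 0.761292% of Vantage Textiles S.p.A.
Direct interest in Vantage Textiles S.p.A: 8%.
Aggregating (R3): 0.825792% + 0.761292% + 8% = 9.587084%.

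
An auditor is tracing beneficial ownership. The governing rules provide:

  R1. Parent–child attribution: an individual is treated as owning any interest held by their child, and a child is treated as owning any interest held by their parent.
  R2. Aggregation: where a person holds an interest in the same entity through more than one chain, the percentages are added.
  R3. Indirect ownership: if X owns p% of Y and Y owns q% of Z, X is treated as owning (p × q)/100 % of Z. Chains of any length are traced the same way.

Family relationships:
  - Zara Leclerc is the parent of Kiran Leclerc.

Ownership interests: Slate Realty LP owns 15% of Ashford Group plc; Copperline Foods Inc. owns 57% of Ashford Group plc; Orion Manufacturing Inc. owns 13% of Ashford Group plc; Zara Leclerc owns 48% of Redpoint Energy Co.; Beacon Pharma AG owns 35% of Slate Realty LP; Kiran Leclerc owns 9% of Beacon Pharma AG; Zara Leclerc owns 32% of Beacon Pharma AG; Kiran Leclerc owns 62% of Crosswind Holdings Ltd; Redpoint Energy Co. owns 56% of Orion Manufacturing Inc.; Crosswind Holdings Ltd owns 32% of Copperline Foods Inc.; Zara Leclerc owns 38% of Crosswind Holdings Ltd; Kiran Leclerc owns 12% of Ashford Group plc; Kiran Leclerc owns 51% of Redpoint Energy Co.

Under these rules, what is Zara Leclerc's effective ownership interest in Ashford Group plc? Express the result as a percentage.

39.5997%

By parent–child attribution (R1), Zara Leclerc is treated as also owning Kiran Leclerc's interest in Redpoint Energy Co, giving 48% + 51% = 99%.
By parent–child attribution (R1), Zara Leclerc is treated as also owning Kiran Leclerc's interest in Crosswind Holdings Ltd, giving 38% + 62% = 100%.
By parent–child attribution (R1), Zara Leclerc is treated as also owning Kiran Leclerc's interest in Beacon Pharma AG, giving 32% + 9% = 41%.
By parent–child attribution (R1), Zara Leclerc is treated as owning Kiran Leclerc's 12% interest in Ashford Group plc.
Chain via Redpoint Energy Co. → Orion Manufacturing Inc. (R3): 99% × 56% × 13% = 7.2072% of Ashford Group plc.
Chain via Crosswind Holdings Ltd → Copperline Foods Inc. (R3): 100% × 32% × 57% = 18.24% of Ashford Group plc.
Chain via Beacon Pharma AG → Slate Realty LP (R3): 41% × 35% × 15% = 2.1525% of Ashford Group plc.
Direct interest in Ashford Group plc: 12%.
Aggregating (R2): 7.2072% + 18.24% + 2.1525% + 12% = 39.5997%.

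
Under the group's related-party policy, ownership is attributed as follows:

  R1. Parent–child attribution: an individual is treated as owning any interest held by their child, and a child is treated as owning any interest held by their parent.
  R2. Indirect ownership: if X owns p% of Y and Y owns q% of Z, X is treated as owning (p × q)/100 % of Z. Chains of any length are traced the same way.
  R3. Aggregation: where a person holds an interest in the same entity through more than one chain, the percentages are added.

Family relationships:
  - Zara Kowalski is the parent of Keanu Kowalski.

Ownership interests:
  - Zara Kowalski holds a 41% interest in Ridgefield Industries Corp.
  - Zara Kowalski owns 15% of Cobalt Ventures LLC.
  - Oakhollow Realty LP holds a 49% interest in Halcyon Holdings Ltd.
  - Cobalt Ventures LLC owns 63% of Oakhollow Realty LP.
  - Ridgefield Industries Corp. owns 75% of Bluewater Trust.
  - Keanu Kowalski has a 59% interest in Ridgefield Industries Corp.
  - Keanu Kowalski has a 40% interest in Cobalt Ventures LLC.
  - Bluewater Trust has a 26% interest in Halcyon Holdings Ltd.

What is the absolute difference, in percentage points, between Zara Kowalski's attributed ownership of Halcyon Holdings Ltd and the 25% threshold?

By parent–child attribution (R1), Zara Kowalski is treated as also owning Keanu Kowalski's interest in Cobalt Ventures LLC, giving 15% + 40% = 55%.
By parent–child attribution (R1), Zara Kowalski is treated as also owning Keanu Kowalski's interest in Ridgefield Industries Corp, giving 41% + 59% = 100%.
Chain via Cobalt Ventures LLC → Oakhollow Realty LP (R2): 55% × 63% × 49% = 16.9785% of Halcyon Holdings Ltd.
Chain via Ridgefield Industries Corp. → Bluewater Trust (R2): 100% × 75% × 26% = 19.5% of Halcyon Holdings Ltd.
Aggregating (R3): 16.9785% + 19.5% = 36.4785%.
36.4785% exceeds the 25% threshold by 11.4785 percentage points.

11.4785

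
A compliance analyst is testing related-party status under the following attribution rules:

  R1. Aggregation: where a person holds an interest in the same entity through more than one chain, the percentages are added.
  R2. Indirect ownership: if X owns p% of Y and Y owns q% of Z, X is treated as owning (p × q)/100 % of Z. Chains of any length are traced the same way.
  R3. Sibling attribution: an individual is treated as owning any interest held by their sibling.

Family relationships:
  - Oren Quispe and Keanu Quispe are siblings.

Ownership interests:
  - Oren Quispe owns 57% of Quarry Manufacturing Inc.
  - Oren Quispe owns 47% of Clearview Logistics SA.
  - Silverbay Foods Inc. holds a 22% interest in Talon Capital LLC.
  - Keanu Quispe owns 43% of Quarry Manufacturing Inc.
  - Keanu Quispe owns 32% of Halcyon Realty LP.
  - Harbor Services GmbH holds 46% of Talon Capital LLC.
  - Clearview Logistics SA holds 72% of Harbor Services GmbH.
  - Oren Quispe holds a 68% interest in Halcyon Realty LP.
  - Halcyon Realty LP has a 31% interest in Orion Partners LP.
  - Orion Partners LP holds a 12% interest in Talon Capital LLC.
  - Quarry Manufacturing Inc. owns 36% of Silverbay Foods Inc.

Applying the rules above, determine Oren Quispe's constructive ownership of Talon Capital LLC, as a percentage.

By sibling attribution (R3), Oren Quispe is treated as also owning Keanu Quispe's interest in Quarry Manufacturing Inc, giving 57% + 43% = 100%.
By sibling attribution (R3), Oren Quispe is treated as also owning Keanu Quispe's interest in Halcyon Realty LP, giving 68% + 32% = 100%.
Chain via Quarry Manufacturing Inc. → Silverbay Foods Inc. (R2): 100% × 36% × 22% = 7.92% of Talon Capital LLC.
Chain via Halcyon Realty LP → Orion Partners LP (R2): 100% × 31% × 12% = 3.72% of Talon Capital LLC.
Chain via Clearview Logistics SA → Harbor Services GmbH (R2): 47% × 72% × 46% = 15.5664% of Talon Capital LLC.
Aggregating (R1): 7.92% + 3.72% + 15.5664% = 27.2064%.

27.2064%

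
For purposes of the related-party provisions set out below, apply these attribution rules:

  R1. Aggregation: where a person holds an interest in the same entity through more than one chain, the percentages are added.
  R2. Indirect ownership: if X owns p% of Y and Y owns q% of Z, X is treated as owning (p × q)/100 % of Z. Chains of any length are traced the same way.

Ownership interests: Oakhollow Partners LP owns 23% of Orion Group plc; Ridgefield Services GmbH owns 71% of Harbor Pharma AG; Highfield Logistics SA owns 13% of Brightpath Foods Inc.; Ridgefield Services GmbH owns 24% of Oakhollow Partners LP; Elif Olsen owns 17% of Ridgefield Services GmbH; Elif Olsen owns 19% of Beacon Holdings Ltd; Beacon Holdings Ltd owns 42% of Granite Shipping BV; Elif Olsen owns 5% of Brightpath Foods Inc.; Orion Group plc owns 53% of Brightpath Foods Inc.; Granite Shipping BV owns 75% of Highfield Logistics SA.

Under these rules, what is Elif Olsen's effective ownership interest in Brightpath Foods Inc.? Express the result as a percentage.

Chain via Ridgefield Services GmbH → Oakhollow Partners LP → Orion Group plc (R2): 17% × 24% × 23% × 53% = 0.497352% of Brightpath Foods Inc.
Chain via Beacon Holdings Ltd → Granite Shipping BV → Highfield Logistics SA (R2): 19% × 42% × 75% × 13% = 0.77805% of Brightpath Foods Inc.
Direct interest in Brightpath Foods Inc: 5%.
Aggregating (R1): 0.497352% + 0.77805% + 5% = 6.275402%.

6.275402%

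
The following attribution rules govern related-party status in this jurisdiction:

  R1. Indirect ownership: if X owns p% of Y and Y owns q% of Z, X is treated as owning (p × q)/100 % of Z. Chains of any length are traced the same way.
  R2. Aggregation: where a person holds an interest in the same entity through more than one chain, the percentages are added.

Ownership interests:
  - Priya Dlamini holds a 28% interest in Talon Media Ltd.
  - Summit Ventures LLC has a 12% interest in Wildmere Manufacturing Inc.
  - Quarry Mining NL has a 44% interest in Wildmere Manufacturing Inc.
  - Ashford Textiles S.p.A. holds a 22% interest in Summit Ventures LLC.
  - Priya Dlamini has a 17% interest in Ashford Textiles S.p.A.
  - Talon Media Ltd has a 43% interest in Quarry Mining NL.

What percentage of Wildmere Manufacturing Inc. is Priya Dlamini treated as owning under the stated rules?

5.7464%

Chain via Talon Media Ltd → Quarry Mining NL (R1): 28% × 43% × 44% = 5.2976% of Wildmere Manufacturing Inc.
Chain via Ashford Textiles S.p.A. → Summit Ventures LLC (R1): 17% × 22% × 12% = 0.4488% of Wildmere Manufacturing Inc.
Aggregating (R2): 5.2976% + 0.4488% = 5.7464%.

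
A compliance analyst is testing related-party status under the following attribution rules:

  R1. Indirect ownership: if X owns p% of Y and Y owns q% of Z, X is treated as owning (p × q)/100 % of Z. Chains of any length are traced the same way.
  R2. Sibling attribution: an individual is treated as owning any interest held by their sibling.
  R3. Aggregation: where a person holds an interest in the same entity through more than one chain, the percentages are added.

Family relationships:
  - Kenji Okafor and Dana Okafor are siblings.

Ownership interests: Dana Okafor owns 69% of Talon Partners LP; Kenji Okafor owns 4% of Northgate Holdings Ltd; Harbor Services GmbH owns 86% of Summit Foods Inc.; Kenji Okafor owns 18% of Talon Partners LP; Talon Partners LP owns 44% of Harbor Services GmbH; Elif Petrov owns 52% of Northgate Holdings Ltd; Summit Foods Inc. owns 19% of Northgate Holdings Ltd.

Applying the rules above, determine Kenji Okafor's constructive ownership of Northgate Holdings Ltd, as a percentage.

By sibling attribution (R2), Kenji Okafor is treated as also owning Dana Okafor's interest in Talon Partners LP, giving 18% + 69% = 87%.
Chain via Talon Partners LP → Harbor Services GmbH → Summit Foods Inc. (R1): 87% × 44% × 86% × 19% = 6.254952% of Northgate Holdings Ltd.
Direct interest in Northgate Holdings Ltd: 4%.
Aggregating (R3): 6.254952% + 4% = 10.254952%.

10.254952%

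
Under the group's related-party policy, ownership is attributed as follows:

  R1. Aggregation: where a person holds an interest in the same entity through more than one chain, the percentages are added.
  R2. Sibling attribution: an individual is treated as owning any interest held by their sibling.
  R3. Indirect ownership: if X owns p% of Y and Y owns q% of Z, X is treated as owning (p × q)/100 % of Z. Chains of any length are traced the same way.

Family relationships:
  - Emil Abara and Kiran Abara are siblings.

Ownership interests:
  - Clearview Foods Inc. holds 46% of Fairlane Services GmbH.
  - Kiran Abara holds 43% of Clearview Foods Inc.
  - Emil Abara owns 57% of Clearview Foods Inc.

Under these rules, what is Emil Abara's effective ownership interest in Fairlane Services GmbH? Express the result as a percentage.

46%

By sibling attribution (R2), Emil Abara is treated as also owning Kiran Abara's interest in Clearview Foods Inc, giving 57% + 43% = 100%.
Chain via Clearview Foods Inc. (R3): 100% × 46% = 46% of Fairlane Services GmbH.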